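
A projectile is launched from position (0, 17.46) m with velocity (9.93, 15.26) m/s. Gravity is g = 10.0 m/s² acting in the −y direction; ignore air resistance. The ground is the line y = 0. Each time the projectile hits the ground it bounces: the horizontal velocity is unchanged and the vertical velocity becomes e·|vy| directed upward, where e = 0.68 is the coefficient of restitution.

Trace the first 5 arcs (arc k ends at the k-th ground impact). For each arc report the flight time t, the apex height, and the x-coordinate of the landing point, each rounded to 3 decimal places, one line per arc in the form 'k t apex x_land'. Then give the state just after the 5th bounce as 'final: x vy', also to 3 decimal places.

Arc 1: start y=17.460, vy=15.260 → t=3.939, apex=29.103, x_land=39.110, impact vy=-24.126
  bounce: vy ← 0.68·24.126 = 16.406
Arc 2: start y=0.000, vy=16.406 → t=3.281, apex=13.457, x_land=71.692, impact vy=-16.406
  bounce: vy ← 0.68·16.406 = 11.156
Arc 3: start y=0.000, vy=11.156 → t=2.231, apex=6.223, x_land=93.848, impact vy=-11.156
  bounce: vy ← 0.68·11.156 = 7.586
Arc 4: start y=0.000, vy=7.586 → t=1.517, apex=2.877, x_land=108.914, impact vy=-7.586
  bounce: vy ← 0.68·7.586 = 5.158
Arc 5: start y=0.000, vy=5.158 → t=1.032, apex=1.330, x_land=119.158, impact vy=-5.158
  bounce: vy ← 0.68·5.158 = 3.508

1 3.939 29.103 39.110
2 3.281 13.457 71.692
3 2.231 6.223 93.848
4 1.517 2.877 108.914
5 1.032 1.330 119.158
final: 119.158 3.508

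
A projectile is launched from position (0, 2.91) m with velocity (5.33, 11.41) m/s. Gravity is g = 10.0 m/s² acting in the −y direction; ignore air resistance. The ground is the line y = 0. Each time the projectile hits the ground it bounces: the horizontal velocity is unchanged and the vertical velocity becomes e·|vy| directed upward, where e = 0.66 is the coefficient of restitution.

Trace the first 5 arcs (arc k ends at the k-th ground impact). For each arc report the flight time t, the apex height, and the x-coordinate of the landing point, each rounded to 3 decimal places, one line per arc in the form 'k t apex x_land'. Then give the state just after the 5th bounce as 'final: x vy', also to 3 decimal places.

1 2.514 9.419 13.397
2 1.812 4.103 23.054
3 1.196 1.787 29.427
4 0.789 0.779 33.634
5 0.521 0.339 36.410
final: 36.410 1.719

Arc 1: start y=2.910, vy=11.410 → t=2.514, apex=9.419, x_land=13.397, impact vy=-13.725
  bounce: vy ← 0.66·13.725 = 9.059
Arc 2: start y=0.000, vy=9.059 → t=1.812, apex=4.103, x_land=23.054, impact vy=-9.059
  bounce: vy ← 0.66·9.059 = 5.979
Arc 3: start y=0.000, vy=5.979 → t=1.196, apex=1.787, x_land=29.427, impact vy=-5.979
  bounce: vy ← 0.66·5.979 = 3.946
Arc 4: start y=0.000, vy=3.946 → t=0.789, apex=0.779, x_land=33.634, impact vy=-3.946
  bounce: vy ← 0.66·3.946 = 2.604
Arc 5: start y=0.000, vy=2.604 → t=0.521, apex=0.339, x_land=36.410, impact vy=-2.604
  bounce: vy ← 0.66·2.604 = 1.719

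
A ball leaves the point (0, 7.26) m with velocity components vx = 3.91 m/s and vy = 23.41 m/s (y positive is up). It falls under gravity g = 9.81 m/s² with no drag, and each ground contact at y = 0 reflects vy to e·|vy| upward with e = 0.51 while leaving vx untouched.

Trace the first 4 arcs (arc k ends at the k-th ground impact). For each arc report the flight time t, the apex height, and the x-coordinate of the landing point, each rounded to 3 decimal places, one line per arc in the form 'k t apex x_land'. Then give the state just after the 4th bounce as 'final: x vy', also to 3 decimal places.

1 5.065 35.192 19.804
2 2.732 9.153 30.486
3 1.393 2.381 35.935
4 0.711 0.619 38.713
final: 38.713 1.778

Arc 1: start y=7.260, vy=23.410 → t=5.065, apex=35.192, x_land=19.804, impact vy=-26.277
  bounce: vy ← 0.51·26.277 = 13.401
Arc 2: start y=0.000, vy=13.401 → t=2.732, apex=9.153, x_land=30.486, impact vy=-13.401
  bounce: vy ← 0.51·13.401 = 6.835
Arc 3: start y=0.000, vy=6.835 → t=1.393, apex=2.381, x_land=35.935, impact vy=-6.835
  bounce: vy ← 0.51·6.835 = 3.486
Arc 4: start y=0.000, vy=3.486 → t=0.711, apex=0.619, x_land=38.713, impact vy=-3.486
  bounce: vy ← 0.51·3.486 = 1.778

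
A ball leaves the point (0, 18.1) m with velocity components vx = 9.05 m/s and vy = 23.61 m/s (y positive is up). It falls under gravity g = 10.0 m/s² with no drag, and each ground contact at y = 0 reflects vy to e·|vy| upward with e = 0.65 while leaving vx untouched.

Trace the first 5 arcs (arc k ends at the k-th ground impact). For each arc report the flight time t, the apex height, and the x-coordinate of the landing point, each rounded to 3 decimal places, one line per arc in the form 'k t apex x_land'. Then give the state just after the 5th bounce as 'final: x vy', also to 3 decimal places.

1 5.393 45.972 48.809
2 3.942 19.423 84.483
3 2.562 8.206 107.671
4 1.665 3.467 122.743
5 1.083 1.465 132.540
final: 132.540 3.518

Arc 1: start y=18.100, vy=23.610 → t=5.393, apex=45.972, x_land=48.809, impact vy=-30.322
  bounce: vy ← 0.65·30.322 = 19.709
Arc 2: start y=0.000, vy=19.709 → t=3.942, apex=19.423, x_land=84.483, impact vy=-19.709
  bounce: vy ← 0.65·19.709 = 12.811
Arc 3: start y=0.000, vy=12.811 → t=2.562, apex=8.206, x_land=107.671, impact vy=-12.811
  bounce: vy ← 0.65·12.811 = 8.327
Arc 4: start y=0.000, vy=8.327 → t=1.665, apex=3.467, x_land=122.743, impact vy=-8.327
  bounce: vy ← 0.65·8.327 = 5.413
Arc 5: start y=0.000, vy=5.413 → t=1.083, apex=1.465, x_land=132.540, impact vy=-5.413
  bounce: vy ← 0.65·5.413 = 3.518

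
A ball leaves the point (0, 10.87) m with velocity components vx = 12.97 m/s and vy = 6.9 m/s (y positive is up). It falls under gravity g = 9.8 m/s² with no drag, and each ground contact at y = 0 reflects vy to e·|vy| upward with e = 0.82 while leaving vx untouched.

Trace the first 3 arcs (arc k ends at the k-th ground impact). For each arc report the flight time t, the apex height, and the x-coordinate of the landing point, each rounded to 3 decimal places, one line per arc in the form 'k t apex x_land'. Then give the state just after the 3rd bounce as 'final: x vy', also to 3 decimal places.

1 2.352 13.299 30.499
2 2.702 8.942 65.542
3 2.215 6.013 94.277
final: 94.277 8.902

Arc 1: start y=10.870, vy=6.900 → t=2.352, apex=13.299, x_land=30.499, impact vy=-16.145
  bounce: vy ← 0.82·16.145 = 13.239
Arc 2: start y=0.000, vy=13.239 → t=2.702, apex=8.942, x_land=65.542, impact vy=-13.239
  bounce: vy ← 0.82·13.239 = 10.856
Arc 3: start y=0.000, vy=10.856 → t=2.215, apex=6.013, x_land=94.277, impact vy=-10.856
  bounce: vy ← 0.82·10.856 = 8.902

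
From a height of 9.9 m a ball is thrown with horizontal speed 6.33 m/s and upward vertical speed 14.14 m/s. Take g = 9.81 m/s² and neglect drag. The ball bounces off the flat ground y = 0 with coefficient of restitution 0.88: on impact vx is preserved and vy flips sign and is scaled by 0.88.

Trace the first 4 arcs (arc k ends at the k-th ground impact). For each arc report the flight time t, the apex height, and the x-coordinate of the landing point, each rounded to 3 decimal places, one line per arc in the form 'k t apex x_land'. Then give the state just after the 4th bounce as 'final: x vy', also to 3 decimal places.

1 3.465 20.091 21.935
2 3.562 15.558 44.482
3 3.135 12.048 64.324
4 2.758 9.330 81.784
final: 81.784 11.906

Arc 1: start y=9.900, vy=14.140 → t=3.465, apex=20.091, x_land=21.935, impact vy=-19.854
  bounce: vy ← 0.88·19.854 = 17.471
Arc 2: start y=0.000, vy=17.471 → t=3.562, apex=15.558, x_land=44.482, impact vy=-17.471
  bounce: vy ← 0.88·17.471 = 15.375
Arc 3: start y=0.000, vy=15.375 → t=3.135, apex=12.048, x_land=64.324, impact vy=-15.375
  bounce: vy ← 0.88·15.375 = 13.530
Arc 4: start y=0.000, vy=13.530 → t=2.758, apex=9.330, x_land=81.784, impact vy=-13.530
  bounce: vy ← 0.88·13.530 = 11.906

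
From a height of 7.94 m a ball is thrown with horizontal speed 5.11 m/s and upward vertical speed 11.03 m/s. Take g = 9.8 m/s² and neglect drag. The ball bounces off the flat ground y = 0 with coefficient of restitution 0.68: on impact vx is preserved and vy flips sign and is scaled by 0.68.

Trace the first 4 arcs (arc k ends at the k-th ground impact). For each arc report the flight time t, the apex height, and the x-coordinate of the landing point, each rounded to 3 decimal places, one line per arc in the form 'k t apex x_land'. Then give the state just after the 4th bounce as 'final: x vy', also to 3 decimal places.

1 2.825 14.147 14.434
2 2.311 6.542 26.243
3 1.571 3.025 34.272
4 1.069 1.399 39.733
final: 39.733 3.560

Arc 1: start y=7.940, vy=11.030 → t=2.825, apex=14.147, x_land=14.434, impact vy=-16.652
  bounce: vy ← 0.68·16.652 = 11.323
Arc 2: start y=0.000, vy=11.323 → t=2.311, apex=6.542, x_land=26.243, impact vy=-11.323
  bounce: vy ← 0.68·11.323 = 7.700
Arc 3: start y=0.000, vy=7.700 → t=1.571, apex=3.025, x_land=34.272, impact vy=-7.700
  bounce: vy ← 0.68·7.700 = 5.236
Arc 4: start y=0.000, vy=5.236 → t=1.069, apex=1.399, x_land=39.733, impact vy=-5.236
  bounce: vy ← 0.68·5.236 = 3.560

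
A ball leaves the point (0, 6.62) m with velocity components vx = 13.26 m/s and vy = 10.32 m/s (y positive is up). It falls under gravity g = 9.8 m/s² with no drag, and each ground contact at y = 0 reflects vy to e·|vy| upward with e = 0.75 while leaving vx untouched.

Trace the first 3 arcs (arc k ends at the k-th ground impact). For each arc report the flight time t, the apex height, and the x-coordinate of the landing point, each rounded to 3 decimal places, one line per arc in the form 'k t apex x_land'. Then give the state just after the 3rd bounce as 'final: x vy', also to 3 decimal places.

1 2.621 12.054 34.761
2 2.353 6.780 65.957
3 1.764 3.814 89.354
final: 89.354 6.484

Arc 1: start y=6.620, vy=10.320 → t=2.621, apex=12.054, x_land=34.761, impact vy=-15.371
  bounce: vy ← 0.75·15.371 = 11.528
Arc 2: start y=0.000, vy=11.528 → t=2.353, apex=6.780, x_land=65.957, impact vy=-11.528
  bounce: vy ← 0.75·11.528 = 8.646
Arc 3: start y=0.000, vy=8.646 → t=1.764, apex=3.814, x_land=89.354, impact vy=-8.646
  bounce: vy ← 0.75·8.646 = 6.484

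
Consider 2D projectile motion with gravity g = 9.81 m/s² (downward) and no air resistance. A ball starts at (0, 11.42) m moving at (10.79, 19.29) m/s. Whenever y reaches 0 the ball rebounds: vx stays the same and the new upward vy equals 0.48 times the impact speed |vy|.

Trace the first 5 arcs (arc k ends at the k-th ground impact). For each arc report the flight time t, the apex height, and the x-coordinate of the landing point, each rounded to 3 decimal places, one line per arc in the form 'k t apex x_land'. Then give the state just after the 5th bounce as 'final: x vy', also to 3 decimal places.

1 4.455 30.386 48.073
2 2.389 7.001 73.854
3 1.147 1.613 86.229
4 0.551 0.372 92.169
5 0.264 0.086 95.020
final: 95.020 0.622

Arc 1: start y=11.420, vy=19.290 → t=4.455, apex=30.386, x_land=48.073, impact vy=-24.416
  bounce: vy ← 0.48·24.416 = 11.720
Arc 2: start y=0.000, vy=11.720 → t=2.389, apex=7.001, x_land=73.854, impact vy=-11.720
  bounce: vy ← 0.48·11.720 = 5.626
Arc 3: start y=0.000, vy=5.626 → t=1.147, apex=1.613, x_land=86.229, impact vy=-5.626
  bounce: vy ← 0.48·5.626 = 2.700
Arc 4: start y=0.000, vy=2.700 → t=0.551, apex=0.372, x_land=92.169, impact vy=-2.700
  bounce: vy ← 0.48·2.700 = 1.296
Arc 5: start y=0.000, vy=1.296 → t=0.264, apex=0.086, x_land=95.020, impact vy=-1.296
  bounce: vy ← 0.48·1.296 = 0.622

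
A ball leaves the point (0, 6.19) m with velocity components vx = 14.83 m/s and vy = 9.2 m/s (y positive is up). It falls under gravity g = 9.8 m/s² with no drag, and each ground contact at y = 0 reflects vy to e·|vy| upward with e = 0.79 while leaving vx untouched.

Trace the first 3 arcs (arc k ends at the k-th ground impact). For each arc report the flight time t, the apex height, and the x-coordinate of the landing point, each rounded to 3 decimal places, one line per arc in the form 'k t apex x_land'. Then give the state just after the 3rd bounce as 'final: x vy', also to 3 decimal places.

1 2.403 10.508 35.640
2 2.314 6.558 69.953
3 1.828 4.093 97.061
final: 97.061 7.076

Arc 1: start y=6.190, vy=9.200 → t=2.403, apex=10.508, x_land=35.640, impact vy=-14.351
  bounce: vy ← 0.79·14.351 = 11.338
Arc 2: start y=0.000, vy=11.338 → t=2.314, apex=6.558, x_land=69.953, impact vy=-11.338
  bounce: vy ← 0.79·11.338 = 8.957
Arc 3: start y=0.000, vy=8.957 → t=1.828, apex=4.093, x_land=97.061, impact vy=-8.957
  bounce: vy ← 0.79·8.957 = 7.076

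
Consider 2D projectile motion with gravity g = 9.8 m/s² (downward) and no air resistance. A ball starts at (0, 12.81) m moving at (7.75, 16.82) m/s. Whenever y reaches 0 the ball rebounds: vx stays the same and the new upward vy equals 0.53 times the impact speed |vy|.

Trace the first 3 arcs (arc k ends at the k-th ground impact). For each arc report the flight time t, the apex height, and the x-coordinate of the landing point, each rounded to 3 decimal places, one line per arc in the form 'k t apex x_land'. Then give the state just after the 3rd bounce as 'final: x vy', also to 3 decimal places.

Arc 1: start y=12.810, vy=16.820 → t=4.074, apex=27.244, x_land=31.576, impact vy=-23.108
  bounce: vy ← 0.53·23.108 = 12.247
Arc 2: start y=0.000, vy=12.247 → t=2.499, apex=7.653, x_land=50.947, impact vy=-12.247
  bounce: vy ← 0.53·12.247 = 6.491
Arc 3: start y=0.000, vy=6.491 → t=1.325, apex=2.150, x_land=61.213, impact vy=-6.491
  bounce: vy ← 0.53·6.491 = 3.440

1 4.074 27.244 31.576
2 2.499 7.653 50.947
3 1.325 2.150 61.213
final: 61.213 3.440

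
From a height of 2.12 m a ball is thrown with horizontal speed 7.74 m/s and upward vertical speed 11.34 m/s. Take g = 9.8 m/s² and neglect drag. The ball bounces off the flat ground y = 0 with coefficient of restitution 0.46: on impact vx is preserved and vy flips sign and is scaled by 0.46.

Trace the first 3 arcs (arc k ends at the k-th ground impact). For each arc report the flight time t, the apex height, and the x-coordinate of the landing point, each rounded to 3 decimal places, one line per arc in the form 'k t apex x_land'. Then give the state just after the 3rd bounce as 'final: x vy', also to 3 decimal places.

Arc 1: start y=2.120, vy=11.340 → t=2.488, apex=8.681, x_land=19.258, impact vy=-13.044
  bounce: vy ← 0.46·13.044 = 6.000
Arc 2: start y=0.000, vy=6.000 → t=1.225, apex=1.837, x_land=28.736, impact vy=-6.000
  bounce: vy ← 0.46·6.000 = 2.760
Arc 3: start y=0.000, vy=2.760 → t=0.563, apex=0.389, x_land=33.096, impact vy=-2.760
  bounce: vy ← 0.46·2.760 = 1.270

1 2.488 8.681 19.258
2 1.225 1.837 28.736
3 0.563 0.389 33.096
final: 33.096 1.270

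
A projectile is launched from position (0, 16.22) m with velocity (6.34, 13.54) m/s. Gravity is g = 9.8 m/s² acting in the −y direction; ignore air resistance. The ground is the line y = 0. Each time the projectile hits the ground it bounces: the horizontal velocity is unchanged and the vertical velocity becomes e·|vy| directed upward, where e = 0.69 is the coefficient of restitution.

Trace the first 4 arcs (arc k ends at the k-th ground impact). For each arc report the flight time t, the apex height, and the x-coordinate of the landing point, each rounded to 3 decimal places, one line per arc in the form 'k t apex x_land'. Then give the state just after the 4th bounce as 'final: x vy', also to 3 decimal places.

Arc 1: start y=16.220, vy=13.540 → t=3.666, apex=25.574, x_land=23.244, impact vy=-22.388
  bounce: vy ← 0.69·22.388 = 15.448
Arc 2: start y=0.000, vy=15.448 → t=3.153, apex=12.176, x_land=43.231, impact vy=-15.448
  bounce: vy ← 0.69·15.448 = 10.659
Arc 3: start y=0.000, vy=10.659 → t=2.175, apex=5.797, x_land=57.023, impact vy=-10.659
  bounce: vy ← 0.69·10.659 = 7.355
Arc 4: start y=0.000, vy=7.355 → t=1.501, apex=2.760, x_land=66.539, impact vy=-7.355
  bounce: vy ← 0.69·7.355 = 5.075

1 3.666 25.574 23.244
2 3.153 12.176 43.231
3 2.175 5.797 57.023
4 1.501 2.760 66.539
final: 66.539 5.075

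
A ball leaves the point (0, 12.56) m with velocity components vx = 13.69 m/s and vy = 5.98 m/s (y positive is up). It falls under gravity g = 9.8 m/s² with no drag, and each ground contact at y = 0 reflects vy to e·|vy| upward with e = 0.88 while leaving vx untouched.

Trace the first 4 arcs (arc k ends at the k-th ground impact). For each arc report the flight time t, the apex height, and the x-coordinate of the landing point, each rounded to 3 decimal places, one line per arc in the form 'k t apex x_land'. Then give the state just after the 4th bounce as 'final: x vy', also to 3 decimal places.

Arc 1: start y=12.560, vy=5.980 → t=2.324, apex=14.385, x_land=31.810, impact vy=-16.791
  bounce: vy ← 0.88·16.791 = 14.776
Arc 2: start y=0.000, vy=14.776 → t=3.016, apex=11.139, x_land=73.092, impact vy=-14.776
  bounce: vy ← 0.88·14.776 = 13.003
Arc 3: start y=0.000, vy=13.003 → t=2.654, apex=8.626, x_land=109.421, impact vy=-13.003
  bounce: vy ← 0.88·13.003 = 11.443
Arc 4: start y=0.000, vy=11.443 → t=2.335, apex=6.680, x_land=141.390, impact vy=-11.443
  bounce: vy ← 0.88·11.443 = 10.069

1 2.324 14.385 31.810
2 3.016 11.139 73.092
3 2.654 8.626 109.421
4 2.335 6.680 141.390
final: 141.390 10.069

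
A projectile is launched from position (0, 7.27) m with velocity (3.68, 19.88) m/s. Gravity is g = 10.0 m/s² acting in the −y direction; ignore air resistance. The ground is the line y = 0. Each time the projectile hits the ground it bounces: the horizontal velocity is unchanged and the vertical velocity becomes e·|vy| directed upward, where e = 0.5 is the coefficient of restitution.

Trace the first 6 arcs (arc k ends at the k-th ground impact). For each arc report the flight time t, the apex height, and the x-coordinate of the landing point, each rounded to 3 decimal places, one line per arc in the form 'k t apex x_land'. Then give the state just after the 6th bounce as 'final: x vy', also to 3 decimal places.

1 4.313 27.031 15.872
2 2.325 6.758 24.429
3 1.163 1.689 28.707
4 0.581 0.422 30.846
5 0.291 0.106 31.916
6 0.145 0.026 32.450
final: 32.450 0.363

Arc 1: start y=7.270, vy=19.880 → t=4.313, apex=27.031, x_land=15.872, impact vy=-23.251
  bounce: vy ← 0.5·23.251 = 11.626
Arc 2: start y=0.000, vy=11.626 → t=2.325, apex=6.758, x_land=24.429, impact vy=-11.626
  bounce: vy ← 0.5·11.626 = 5.813
Arc 3: start y=0.000, vy=5.813 → t=1.163, apex=1.689, x_land=28.707, impact vy=-5.813
  bounce: vy ← 0.5·5.813 = 2.906
Arc 4: start y=0.000, vy=2.906 → t=0.581, apex=0.422, x_land=30.846, impact vy=-2.906
  bounce: vy ← 0.5·2.906 = 1.453
Arc 5: start y=0.000, vy=1.453 → t=0.291, apex=0.106, x_land=31.916, impact vy=-1.453
  bounce: vy ← 0.5·1.453 = 0.727
Arc 6: start y=0.000, vy=0.727 → t=0.145, apex=0.026, x_land=32.450, impact vy=-0.727
  bounce: vy ← 0.5·0.727 = 0.363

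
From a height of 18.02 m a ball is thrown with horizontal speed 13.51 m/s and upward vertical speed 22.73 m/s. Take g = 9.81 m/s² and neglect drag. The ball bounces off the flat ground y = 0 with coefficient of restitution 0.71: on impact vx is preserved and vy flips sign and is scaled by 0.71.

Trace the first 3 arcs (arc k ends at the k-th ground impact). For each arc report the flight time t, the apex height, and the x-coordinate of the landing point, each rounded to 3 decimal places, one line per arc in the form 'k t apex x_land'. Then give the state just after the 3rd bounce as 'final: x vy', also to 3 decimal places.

Arc 1: start y=18.020, vy=22.730 → t=5.324, apex=44.353, x_land=71.928, impact vy=-29.499
  bounce: vy ← 0.71·29.499 = 20.944
Arc 2: start y=0.000, vy=20.944 → t=4.270, apex=22.358, x_land=129.616, impact vy=-20.944
  bounce: vy ← 0.71·20.944 = 14.871
Arc 3: start y=0.000, vy=14.871 → t=3.032, apex=11.271, x_land=170.575, impact vy=-14.871
  bounce: vy ← 0.71·14.871 = 10.558

1 5.324 44.353 71.928
2 4.270 22.358 129.616
3 3.032 11.271 170.575
final: 170.575 10.558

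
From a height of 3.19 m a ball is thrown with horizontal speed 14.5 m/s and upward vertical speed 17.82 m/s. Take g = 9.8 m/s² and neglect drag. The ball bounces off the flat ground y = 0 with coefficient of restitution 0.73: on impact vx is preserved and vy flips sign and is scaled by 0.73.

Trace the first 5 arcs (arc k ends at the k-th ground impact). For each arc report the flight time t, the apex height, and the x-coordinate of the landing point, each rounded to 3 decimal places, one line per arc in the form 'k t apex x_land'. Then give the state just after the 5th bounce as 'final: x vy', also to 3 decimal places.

1 3.808 19.392 55.212
2 2.904 10.334 97.326
3 2.120 5.507 128.070
4 1.548 2.935 150.512
5 1.130 1.564 166.896
final: 166.896 4.042

Arc 1: start y=3.190, vy=17.820 → t=3.808, apex=19.392, x_land=55.212, impact vy=-19.496
  bounce: vy ← 0.73·19.496 = 14.232
Arc 2: start y=0.000, vy=14.232 → t=2.904, apex=10.334, x_land=97.326, impact vy=-14.232
  bounce: vy ← 0.73·14.232 = 10.389
Arc 3: start y=0.000, vy=10.389 → t=2.120, apex=5.507, x_land=128.070, impact vy=-10.389
  bounce: vy ← 0.73·10.389 = 7.584
Arc 4: start y=0.000, vy=7.584 → t=1.548, apex=2.935, x_land=150.512, impact vy=-7.584
  bounce: vy ← 0.73·7.584 = 5.536
Arc 5: start y=0.000, vy=5.536 → t=1.130, apex=1.564, x_land=166.896, impact vy=-5.536
  bounce: vy ← 0.73·5.536 = 4.042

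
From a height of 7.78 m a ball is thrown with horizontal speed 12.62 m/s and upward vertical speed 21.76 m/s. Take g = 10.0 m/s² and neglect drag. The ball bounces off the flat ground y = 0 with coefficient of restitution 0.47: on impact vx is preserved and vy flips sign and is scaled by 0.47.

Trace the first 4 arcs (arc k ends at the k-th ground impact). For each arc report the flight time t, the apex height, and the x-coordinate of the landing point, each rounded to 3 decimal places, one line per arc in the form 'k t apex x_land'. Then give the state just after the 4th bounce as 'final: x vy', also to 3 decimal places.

Arc 1: start y=7.780, vy=21.760 → t=4.684, apex=31.455, x_land=59.114, impact vy=-25.082
  bounce: vy ← 0.47·25.082 = 11.788
Arc 2: start y=0.000, vy=11.788 → t=2.358, apex=6.948, x_land=88.868, impact vy=-11.788
  bounce: vy ← 0.47·11.788 = 5.541
Arc 3: start y=0.000, vy=5.541 → t=1.108, apex=1.535, x_land=102.853, impact vy=-5.541
  bounce: vy ← 0.47·5.541 = 2.604
Arc 4: start y=0.000, vy=2.604 → t=0.521, apex=0.339, x_land=109.426, impact vy=-2.604
  bounce: vy ← 0.47·2.604 = 1.224

1 4.684 31.455 59.114
2 2.358 6.948 88.868
3 1.108 1.535 102.853
4 0.521 0.339 109.426
final: 109.426 1.224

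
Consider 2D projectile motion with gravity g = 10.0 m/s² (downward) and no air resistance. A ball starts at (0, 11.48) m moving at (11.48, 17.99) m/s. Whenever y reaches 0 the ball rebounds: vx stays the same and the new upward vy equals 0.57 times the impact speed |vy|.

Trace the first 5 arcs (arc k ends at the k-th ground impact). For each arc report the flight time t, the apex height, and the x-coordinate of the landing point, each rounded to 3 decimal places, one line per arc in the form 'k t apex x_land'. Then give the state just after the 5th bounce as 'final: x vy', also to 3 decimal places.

1 4.151 27.662 47.655
2 2.681 8.987 78.437
3 1.528 2.920 95.983
4 0.871 0.949 105.984
5 0.497 0.308 111.685
final: 111.685 1.415

Arc 1: start y=11.480, vy=17.990 → t=4.151, apex=27.662, x_land=47.655, impact vy=-23.521
  bounce: vy ← 0.57·23.521 = 13.407
Arc 2: start y=0.000, vy=13.407 → t=2.681, apex=8.987, x_land=78.437, impact vy=-13.407
  bounce: vy ← 0.57·13.407 = 7.642
Arc 3: start y=0.000, vy=7.642 → t=1.528, apex=2.920, x_land=95.983, impact vy=-7.642
  bounce: vy ← 0.57·7.642 = 4.356
Arc 4: start y=0.000, vy=4.356 → t=0.871, apex=0.949, x_land=105.984, impact vy=-4.356
  bounce: vy ← 0.57·4.356 = 2.483
Arc 5: start y=0.000, vy=2.483 → t=0.497, apex=0.308, x_land=111.685, impact vy=-2.483
  bounce: vy ← 0.57·2.483 = 1.415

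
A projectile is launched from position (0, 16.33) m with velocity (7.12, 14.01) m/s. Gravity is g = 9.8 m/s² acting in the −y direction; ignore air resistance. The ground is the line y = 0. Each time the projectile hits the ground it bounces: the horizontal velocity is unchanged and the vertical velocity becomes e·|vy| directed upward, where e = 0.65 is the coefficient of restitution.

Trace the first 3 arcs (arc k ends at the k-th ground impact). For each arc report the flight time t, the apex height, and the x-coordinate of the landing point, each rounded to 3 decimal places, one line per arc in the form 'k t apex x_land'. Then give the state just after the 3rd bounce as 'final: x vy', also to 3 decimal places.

1 3.748 26.344 26.688
2 3.014 11.130 48.150
3 1.959 4.703 62.100
final: 62.100 6.240

Arc 1: start y=16.330, vy=14.010 → t=3.748, apex=26.344, x_land=26.688, impact vy=-22.723
  bounce: vy ← 0.65·22.723 = 14.770
Arc 2: start y=0.000, vy=14.770 → t=3.014, apex=11.130, x_land=48.150, impact vy=-14.770
  bounce: vy ← 0.65·14.770 = 9.601
Arc 3: start y=0.000, vy=9.601 → t=1.959, apex=4.703, x_land=62.100, impact vy=-9.601
  bounce: vy ← 0.65·9.601 = 6.240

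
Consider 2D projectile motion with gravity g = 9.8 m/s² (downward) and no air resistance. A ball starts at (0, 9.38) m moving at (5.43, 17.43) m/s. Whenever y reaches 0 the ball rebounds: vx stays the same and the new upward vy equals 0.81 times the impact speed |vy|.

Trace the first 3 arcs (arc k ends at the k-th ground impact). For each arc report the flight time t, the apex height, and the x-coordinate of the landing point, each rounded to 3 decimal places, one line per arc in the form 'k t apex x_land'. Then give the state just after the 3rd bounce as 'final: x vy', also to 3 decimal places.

Arc 1: start y=9.380, vy=17.430 → t=4.032, apex=24.880, x_land=21.893, impact vy=-22.083
  bounce: vy ← 0.81·22.083 = 17.887
Arc 2: start y=0.000, vy=17.887 → t=3.650, apex=16.324, x_land=41.715, impact vy=-17.887
  bounce: vy ← 0.81·17.887 = 14.489
Arc 3: start y=0.000, vy=14.489 → t=2.957, apex=10.710, x_land=57.771, impact vy=-14.489
  bounce: vy ← 0.81·14.489 = 11.736

1 4.032 24.880 21.893
2 3.650 16.324 41.715
3 2.957 10.710 57.771
final: 57.771 11.736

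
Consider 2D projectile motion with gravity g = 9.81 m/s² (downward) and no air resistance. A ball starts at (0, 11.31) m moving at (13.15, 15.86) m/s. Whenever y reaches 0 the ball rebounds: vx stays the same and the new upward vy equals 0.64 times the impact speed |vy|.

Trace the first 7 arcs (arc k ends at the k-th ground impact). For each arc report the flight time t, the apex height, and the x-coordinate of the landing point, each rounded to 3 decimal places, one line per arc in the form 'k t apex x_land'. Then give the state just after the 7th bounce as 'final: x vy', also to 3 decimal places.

1 3.835 24.131 50.427
2 2.839 9.884 87.760
3 1.817 4.048 111.654
4 1.163 1.658 126.946
5 0.744 0.679 136.732
6 0.476 0.278 142.996
7 0.305 0.114 147.005
final: 147.005 0.957

Arc 1: start y=11.310, vy=15.860 → t=3.835, apex=24.131, x_land=50.427, impact vy=-21.759
  bounce: vy ← 0.64·21.759 = 13.926
Arc 2: start y=0.000, vy=13.926 → t=2.839, apex=9.884, x_land=87.760, impact vy=-13.926
  bounce: vy ← 0.64·13.926 = 8.912
Arc 3: start y=0.000, vy=8.912 → t=1.817, apex=4.048, x_land=111.654, impact vy=-8.912
  bounce: vy ← 0.64·8.912 = 5.704
Arc 4: start y=0.000, vy=5.704 → t=1.163, apex=1.658, x_land=126.946, impact vy=-5.704
  bounce: vy ← 0.64·5.704 = 3.651
Arc 5: start y=0.000, vy=3.651 → t=0.744, apex=0.679, x_land=136.732, impact vy=-3.651
  bounce: vy ← 0.64·3.651 = 2.336
Arc 6: start y=0.000, vy=2.336 → t=0.476, apex=0.278, x_land=142.996, impact vy=-2.336
  bounce: vy ← 0.64·2.336 = 1.495
Arc 7: start y=0.000, vy=1.495 → t=0.305, apex=0.114, x_land=147.005, impact vy=-1.495
  bounce: vy ← 0.64·1.495 = 0.957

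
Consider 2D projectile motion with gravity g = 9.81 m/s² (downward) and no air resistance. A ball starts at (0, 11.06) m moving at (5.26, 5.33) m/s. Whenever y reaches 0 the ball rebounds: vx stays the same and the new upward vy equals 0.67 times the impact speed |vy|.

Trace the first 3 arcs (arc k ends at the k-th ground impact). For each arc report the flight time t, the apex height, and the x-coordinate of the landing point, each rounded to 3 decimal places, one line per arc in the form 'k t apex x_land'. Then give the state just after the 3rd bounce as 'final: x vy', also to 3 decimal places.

Arc 1: start y=11.060, vy=5.330 → t=2.140, apex=12.508, x_land=11.257, impact vy=-15.665
  bounce: vy ← 0.67·15.665 = 10.496
Arc 2: start y=0.000, vy=10.496 → t=2.140, apex=5.615, x_land=22.513, impact vy=-10.496
  bounce: vy ← 0.67·10.496 = 7.032
Arc 3: start y=0.000, vy=7.032 → t=1.434, apex=2.520, x_land=30.054, impact vy=-7.032
  bounce: vy ← 0.67·7.032 = 4.712

1 2.140 12.508 11.257
2 2.140 5.615 22.513
3 1.434 2.520 30.054
final: 30.054 4.712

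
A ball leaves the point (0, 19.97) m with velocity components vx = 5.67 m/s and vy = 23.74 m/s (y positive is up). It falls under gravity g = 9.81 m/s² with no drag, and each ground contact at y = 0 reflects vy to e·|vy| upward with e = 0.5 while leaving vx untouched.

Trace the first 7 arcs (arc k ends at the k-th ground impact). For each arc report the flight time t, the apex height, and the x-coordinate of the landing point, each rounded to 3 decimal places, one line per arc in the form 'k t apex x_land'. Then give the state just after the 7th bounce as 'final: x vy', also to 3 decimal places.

Arc 1: start y=19.970, vy=23.740 → t=5.571, apex=48.695, x_land=31.586, impact vy=-30.910
  bounce: vy ← 0.5·30.910 = 15.455
Arc 2: start y=0.000, vy=15.455 → t=3.151, apex=12.174, x_land=49.452, impact vy=-15.455
  bounce: vy ← 0.5·15.455 = 7.727
Arc 3: start y=0.000, vy=7.727 → t=1.575, apex=3.043, x_land=58.384, impact vy=-7.727
  bounce: vy ← 0.5·7.727 = 3.864
Arc 4: start y=0.000, vy=3.864 → t=0.788, apex=0.761, x_land=62.850, impact vy=-3.864
  bounce: vy ← 0.5·3.864 = 1.932
Arc 5: start y=0.000, vy=1.932 → t=0.394, apex=0.190, x_land=65.084, impact vy=-1.932
  bounce: vy ← 0.5·1.932 = 0.966
Arc 6: start y=0.000, vy=0.966 → t=0.197, apex=0.048, x_land=66.200, impact vy=-0.966
  bounce: vy ← 0.5·0.966 = 0.483
Arc 7: start y=0.000, vy=0.483 → t=0.098, apex=0.012, x_land=66.758, impact vy=-0.483
  bounce: vy ← 0.5·0.483 = 0.241

1 5.571 48.695 31.586
2 3.151 12.174 49.452
3 1.575 3.043 58.384
4 0.788 0.761 62.850
5 0.394 0.190 65.084
6 0.197 0.048 66.200
7 0.098 0.012 66.758
final: 66.758 0.241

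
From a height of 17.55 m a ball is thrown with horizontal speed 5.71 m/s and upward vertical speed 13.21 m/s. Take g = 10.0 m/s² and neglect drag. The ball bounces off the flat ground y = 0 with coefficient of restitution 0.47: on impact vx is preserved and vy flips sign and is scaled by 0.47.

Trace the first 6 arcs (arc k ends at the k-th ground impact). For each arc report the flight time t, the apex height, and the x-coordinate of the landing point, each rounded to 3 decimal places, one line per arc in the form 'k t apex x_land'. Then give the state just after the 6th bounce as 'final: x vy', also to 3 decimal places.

1 3.613 26.275 20.632
2 2.155 5.804 32.937
3 1.013 1.282 38.720
4 0.476 0.283 41.438
5 0.224 0.063 42.715
6 0.105 0.014 43.315
final: 43.315 0.247

Arc 1: start y=17.550, vy=13.210 → t=3.613, apex=26.275, x_land=20.632, impact vy=-22.924
  bounce: vy ← 0.47·22.924 = 10.774
Arc 2: start y=0.000, vy=10.774 → t=2.155, apex=5.804, x_land=32.937, impact vy=-10.774
  bounce: vy ← 0.47·10.774 = 5.064
Arc 3: start y=0.000, vy=5.064 → t=1.013, apex=1.282, x_land=38.720, impact vy=-5.064
  bounce: vy ← 0.47·5.064 = 2.380
Arc 4: start y=0.000, vy=2.380 → t=0.476, apex=0.283, x_land=41.438, impact vy=-2.380
  bounce: vy ← 0.47·2.380 = 1.119
Arc 5: start y=0.000, vy=1.119 → t=0.224, apex=0.063, x_land=42.715, impact vy=-1.119
  bounce: vy ← 0.47·1.119 = 0.526
Arc 6: start y=0.000, vy=0.526 → t=0.105, apex=0.014, x_land=43.315, impact vy=-0.526
  bounce: vy ← 0.47·0.526 = 0.247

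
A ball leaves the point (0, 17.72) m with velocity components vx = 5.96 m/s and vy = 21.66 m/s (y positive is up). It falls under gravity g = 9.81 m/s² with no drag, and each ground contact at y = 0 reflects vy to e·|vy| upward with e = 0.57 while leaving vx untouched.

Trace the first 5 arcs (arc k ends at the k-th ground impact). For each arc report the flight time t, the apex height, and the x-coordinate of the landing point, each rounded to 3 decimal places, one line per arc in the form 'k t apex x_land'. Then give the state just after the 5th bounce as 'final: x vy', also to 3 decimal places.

Arc 1: start y=17.720, vy=21.660 → t=5.121, apex=41.632, x_land=30.523, impact vy=-28.580
  bounce: vy ← 0.57·28.580 = 16.291
Arc 2: start y=0.000, vy=16.291 → t=3.321, apex=13.526, x_land=50.318, impact vy=-16.291
  bounce: vy ← 0.57·16.291 = 9.286
Arc 3: start y=0.000, vy=9.286 → t=1.893, apex=4.395, x_land=61.600, impact vy=-9.286
  bounce: vy ← 0.57·9.286 = 5.293
Arc 4: start y=0.000, vy=5.293 → t=1.079, apex=1.428, x_land=68.032, impact vy=-5.293
  bounce: vy ← 0.57·5.293 = 3.017
Arc 5: start y=0.000, vy=3.017 → t=0.615, apex=0.464, x_land=71.698, impact vy=-3.017
  bounce: vy ← 0.57·3.017 = 1.720

1 5.121 41.632 30.523
2 3.321 13.526 50.318
3 1.893 4.395 61.600
4 1.079 1.428 68.032
5 0.615 0.464 71.698
final: 71.698 1.720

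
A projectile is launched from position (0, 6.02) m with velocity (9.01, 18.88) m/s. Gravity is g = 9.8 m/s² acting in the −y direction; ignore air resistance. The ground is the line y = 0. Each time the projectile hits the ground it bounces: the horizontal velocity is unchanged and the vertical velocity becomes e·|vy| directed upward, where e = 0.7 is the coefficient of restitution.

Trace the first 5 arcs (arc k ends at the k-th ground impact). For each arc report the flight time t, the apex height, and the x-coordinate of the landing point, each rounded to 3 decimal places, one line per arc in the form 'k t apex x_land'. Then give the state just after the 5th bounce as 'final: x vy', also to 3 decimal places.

Arc 1: start y=6.020, vy=18.880 → t=4.149, apex=24.206, x_land=37.384, impact vy=-21.782
  bounce: vy ← 0.7·21.782 = 15.247
Arc 2: start y=0.000, vy=15.247 → t=3.112, apex=11.861, x_land=65.420, impact vy=-15.247
  bounce: vy ← 0.7·15.247 = 10.673
Arc 3: start y=0.000, vy=10.673 → t=2.178, apex=5.812, x_land=85.046, impact vy=-10.673
  bounce: vy ← 0.7·10.673 = 7.471
Arc 4: start y=0.000, vy=7.471 → t=1.525, apex=2.848, x_land=98.783, impact vy=-7.471
  bounce: vy ← 0.7·7.471 = 5.230
Arc 5: start y=0.000, vy=5.230 → t=1.067, apex=1.395, x_land=108.400, impact vy=-5.230
  bounce: vy ← 0.7·5.230 = 3.661

1 4.149 24.206 37.384
2 3.112 11.861 65.420
3 2.178 5.812 85.046
4 1.525 2.848 98.783
5 1.067 1.395 108.400
final: 108.400 3.661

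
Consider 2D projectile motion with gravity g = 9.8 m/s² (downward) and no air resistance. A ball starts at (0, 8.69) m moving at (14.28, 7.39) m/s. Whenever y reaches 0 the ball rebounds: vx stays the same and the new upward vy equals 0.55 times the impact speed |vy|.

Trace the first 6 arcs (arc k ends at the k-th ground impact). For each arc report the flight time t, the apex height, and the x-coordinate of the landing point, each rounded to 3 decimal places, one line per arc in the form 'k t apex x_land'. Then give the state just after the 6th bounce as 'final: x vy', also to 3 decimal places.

1 2.284 11.476 32.622
2 1.683 3.472 56.662
3 0.926 1.050 69.883
4 0.509 0.318 77.155
5 0.280 0.096 81.155
6 0.154 0.029 83.355
final: 83.355 0.415

Arc 1: start y=8.690, vy=7.390 → t=2.284, apex=11.476, x_land=32.622, impact vy=-14.998
  bounce: vy ← 0.55·14.998 = 8.249
Arc 2: start y=0.000, vy=8.249 → t=1.683, apex=3.472, x_land=56.662, impact vy=-8.249
  bounce: vy ← 0.55·8.249 = 4.537
Arc 3: start y=0.000, vy=4.537 → t=0.926, apex=1.050, x_land=69.883, impact vy=-4.537
  bounce: vy ← 0.55·4.537 = 2.495
Arc 4: start y=0.000, vy=2.495 → t=0.509, apex=0.318, x_land=77.155, impact vy=-2.495
  bounce: vy ← 0.55·2.495 = 1.372
Arc 5: start y=0.000, vy=1.372 → t=0.280, apex=0.096, x_land=81.155, impact vy=-1.372
  bounce: vy ← 0.55·1.372 = 0.755
Arc 6: start y=0.000, vy=0.755 → t=0.154, apex=0.029, x_land=83.355, impact vy=-0.755
  bounce: vy ← 0.55·0.755 = 0.415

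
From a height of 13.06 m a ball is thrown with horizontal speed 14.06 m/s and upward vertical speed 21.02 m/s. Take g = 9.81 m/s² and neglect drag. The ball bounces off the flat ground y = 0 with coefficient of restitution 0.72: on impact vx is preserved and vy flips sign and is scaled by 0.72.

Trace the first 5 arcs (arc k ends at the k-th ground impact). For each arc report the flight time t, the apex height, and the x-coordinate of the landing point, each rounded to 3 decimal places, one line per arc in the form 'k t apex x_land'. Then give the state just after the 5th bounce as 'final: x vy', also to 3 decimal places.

Arc 1: start y=13.060, vy=21.020 → t=4.836, apex=35.580, x_land=67.994, impact vy=-26.421
  bounce: vy ← 0.72·26.421 = 19.023
Arc 2: start y=0.000, vy=19.023 → t=3.878, apex=18.445, x_land=122.524, impact vy=-19.023
  bounce: vy ← 0.72·19.023 = 13.697
Arc 3: start y=0.000, vy=13.697 → t=2.792, apex=9.562, x_land=161.785, impact vy=-13.697
  bounce: vy ← 0.72·13.697 = 9.862
Arc 4: start y=0.000, vy=9.862 → t=2.011, apex=4.957, x_land=190.053, impact vy=-9.862
  bounce: vy ← 0.72·9.862 = 7.100
Arc 5: start y=0.000, vy=7.100 → t=1.448, apex=2.570, x_land=210.406, impact vy=-7.100
  bounce: vy ← 0.72·7.100 = 5.112

1 4.836 35.580 67.994
2 3.878 18.445 122.524
3 2.792 9.562 161.785
4 2.011 4.957 190.053
5 1.448 2.570 210.406
final: 210.406 5.112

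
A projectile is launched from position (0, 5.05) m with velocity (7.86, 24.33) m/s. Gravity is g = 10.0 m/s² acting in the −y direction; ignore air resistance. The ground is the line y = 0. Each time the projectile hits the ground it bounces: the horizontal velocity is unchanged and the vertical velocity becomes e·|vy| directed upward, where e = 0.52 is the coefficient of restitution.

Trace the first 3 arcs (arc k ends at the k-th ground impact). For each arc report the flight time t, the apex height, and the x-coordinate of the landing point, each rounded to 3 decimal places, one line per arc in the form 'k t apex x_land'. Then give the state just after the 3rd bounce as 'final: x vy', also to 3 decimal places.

Arc 1: start y=5.050, vy=24.330 → t=5.065, apex=34.647, x_land=39.814, impact vy=-26.324
  bounce: vy ← 0.52·26.324 = 13.688
Arc 2: start y=0.000, vy=13.688 → t=2.738, apex=9.369, x_land=61.332, impact vy=-13.688
  bounce: vy ← 0.52·13.688 = 7.118
Arc 3: start y=0.000, vy=7.118 → t=1.424, apex=2.533, x_land=72.522, impact vy=-7.118
  bounce: vy ← 0.52·7.118 = 3.701

1 5.065 34.647 39.814
2 2.738 9.369 61.332
3 1.424 2.533 72.522
final: 72.522 3.701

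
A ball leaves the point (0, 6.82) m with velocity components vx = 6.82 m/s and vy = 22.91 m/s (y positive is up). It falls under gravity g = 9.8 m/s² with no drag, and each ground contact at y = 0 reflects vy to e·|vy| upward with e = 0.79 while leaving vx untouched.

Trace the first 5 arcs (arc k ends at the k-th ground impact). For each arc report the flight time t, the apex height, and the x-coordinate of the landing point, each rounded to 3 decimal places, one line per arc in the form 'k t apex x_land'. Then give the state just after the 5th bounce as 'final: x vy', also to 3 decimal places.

Arc 1: start y=6.820, vy=22.910 → t=4.956, apex=33.599, x_land=33.802, impact vy=-25.662
  bounce: vy ← 0.79·25.662 = 20.273
Arc 2: start y=0.000, vy=20.273 → t=4.137, apex=20.969, x_land=62.019, impact vy=-20.273
  bounce: vy ← 0.79·20.273 = 16.016
Arc 3: start y=0.000, vy=16.016 → t=3.269, apex=13.087, x_land=84.310, impact vy=-16.016
  bounce: vy ← 0.79·16.016 = 12.652
Arc 4: start y=0.000, vy=12.652 → t=2.582, apex=8.167, x_land=101.920, impact vy=-12.652
  bounce: vy ← 0.79·12.652 = 9.995
Arc 5: start y=0.000, vy=9.995 → t=2.040, apex=5.097, x_land=115.832, impact vy=-9.995
  bounce: vy ← 0.79·9.995 = 7.896

1 4.956 33.599 33.802
2 4.137 20.969 62.019
3 3.269 13.087 84.310
4 2.582 8.167 101.920
5 2.040 5.097 115.832
final: 115.832 7.896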